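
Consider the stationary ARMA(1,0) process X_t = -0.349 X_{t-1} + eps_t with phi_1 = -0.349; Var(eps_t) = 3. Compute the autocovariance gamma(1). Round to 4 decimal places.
\gamma(1) = -1.1922

Multiply the model equation by X_{t-k} and take expectations. With theta_0 = psi_0 = 1 and psi_j the MA(infinity) weights, this gives
  gamma(k) - sum_i phi_i gamma(k-i) = c_k,
  c_k = sigma^2 * sum_{j=k..q} theta_j psi_{j-k}   (c_k = 0 for k > q),
using gamma(-m) = gamma(m).
Pure AR (q = 0): c_0 = sigma^2 = 3, c_k = 0 for k >= 1.
Equations for k = 0 and k = 1 (AR order 1):
  gamma(0) = phi_1 gamma(1) + c_0
  gamma(1) = phi_1 gamma(0) + c_1
Substituting the second into the first: gamma(0) (1 - phi_1^2) = c_0 + phi_1 c_1, so
  gamma(0) = c_0 / (1 - phi_1^2) = 3 / (1 - (-0.349)^2) = 3 / 0.878199 = 3.416082.
  gamma(1) = phi_1 gamma(0) = (-0.349)(3.416082) = -1.192213.
Therefore gamma(1) = -1.1922 (to 4 decimal places).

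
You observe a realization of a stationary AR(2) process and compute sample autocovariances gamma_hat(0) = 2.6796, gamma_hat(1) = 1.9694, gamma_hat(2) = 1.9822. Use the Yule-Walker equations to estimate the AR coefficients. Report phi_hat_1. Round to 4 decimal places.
\hat\phi_{1} = 0.4160

The Yule-Walker equations for an AR(p) process read, in matrix form,
  Gamma_p phi = r_p,   with   (Gamma_p)_{ij} = gamma(|i - j|),
                       (r_p)_i = gamma(i),   i,j = 1..p.
Substitute the sample gammas (Toeplitz matrix and right-hand side of size 2):
  Gamma_p = [[2.6796, 1.9694], [1.9694, 2.6796]]
  r_p     = [1.9694, 1.9822]
Written out:
  2.6796 phi_1 + 1.9694 phi_2 = 1.9694
  1.9694 phi_1 + 2.6796 phi_2 = 1.9822
Solve by Cramer's rule:
  det = gamma(0)^2 - gamma(1)^2 = (2.6796)^2 - (1.9694)^2 = 7.18025616 - 3.87853636 = 3.3017198
  phi_hat_1 = [gamma(1) gamma(0) - gamma(1) gamma(2)] / det = [(1.9694)(2.6796) - (1.9694)(1.9822)] / 3.3017198 = 1.37345956 / 3.3017198 = 0.416
  phi_hat_2 = [gamma(0) gamma(2) - gamma(1)^2] / det = [(2.6796)(1.9822) - (1.9694)^2] / 3.3017198 = 1.43296676 / 3.3017198 = 0.434
So phi_hat = [0.4160, 0.4340].
Therefore phi_hat_1 = 0.4160.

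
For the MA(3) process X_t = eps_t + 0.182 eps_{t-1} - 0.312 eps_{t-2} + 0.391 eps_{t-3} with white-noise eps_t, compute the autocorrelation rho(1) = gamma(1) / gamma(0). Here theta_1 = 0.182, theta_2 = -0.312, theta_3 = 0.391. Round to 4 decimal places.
\rho(1) = 0.0025

For an MA(q) process with theta_0 = 1, the autocovariance is
  gamma(k) = sigma^2 * sum_{i=0..q-k} theta_i * theta_{i+k},
and rho(k) = gamma(k) / gamma(0). Sigma^2 cancels.
  numerator   = (1)*(0.182) + (0.182)*(-0.312) + (-0.312)*(0.391) = 0.003224.
  denominator = (1)^2 + (0.182)^2 + (-0.312)^2 + (0.391)^2 = 1.283349.
  rho(1) = 0.003224 / 1.283349 = 0.0025.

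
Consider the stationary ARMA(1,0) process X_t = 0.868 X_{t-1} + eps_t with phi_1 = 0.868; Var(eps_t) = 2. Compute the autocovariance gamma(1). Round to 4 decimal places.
\gamma(1) = 7.0404

Multiply the model equation by X_{t-k} and take expectations. With theta_0 = psi_0 = 1 and psi_j the MA(infinity) weights, this gives
  gamma(k) - sum_i phi_i gamma(k-i) = c_k,
  c_k = sigma^2 * sum_{j=k..q} theta_j psi_{j-k}   (c_k = 0 for k > q),
using gamma(-m) = gamma(m).
Pure AR (q = 0): c_0 = sigma^2 = 2, c_k = 0 for k >= 1.
Equations for k = 0 and k = 1 (AR order 1):
  gamma(0) = phi_1 gamma(1) + c_0
  gamma(1) = phi_1 gamma(0) + c_1
Substituting the second into the first: gamma(0) (1 - phi_1^2) = c_0 + phi_1 c_1, so
  gamma(0) = c_0 / (1 - phi_1^2) = 2 / (1 - (0.868)^2) = 2 / 0.246576 = 8.111089.
  gamma(1) = phi_1 gamma(0) = (0.868)(8.111089) = 7.040426.
Therefore gamma(1) = 7.0404 (to 4 decimal places).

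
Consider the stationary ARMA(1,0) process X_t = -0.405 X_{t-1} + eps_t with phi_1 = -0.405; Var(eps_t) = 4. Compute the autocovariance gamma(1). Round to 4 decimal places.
\gamma(1) = -1.9379

Multiply the model equation by X_{t-k} and take expectations. With theta_0 = psi_0 = 1 and psi_j the MA(infinity) weights, this gives
  gamma(k) - sum_i phi_i gamma(k-i) = c_k,
  c_k = sigma^2 * sum_{j=k..q} theta_j psi_{j-k}   (c_k = 0 for k > q),
using gamma(-m) = gamma(m).
Pure AR (q = 0): c_0 = sigma^2 = 4, c_k = 0 for k >= 1.
Equations for k = 0 and k = 1 (AR order 1):
  gamma(0) = phi_1 gamma(1) + c_0
  gamma(1) = phi_1 gamma(0) + c_1
Substituting the second into the first: gamma(0) (1 - phi_1^2) = c_0 + phi_1 c_1, so
  gamma(0) = c_0 / (1 - phi_1^2) = 4 / (1 - (-0.405)^2) = 4 / 0.835975 = 4.784832.
  gamma(1) = phi_1 gamma(0) = (-0.405)(4.784832) = -1.937857.
Therefore gamma(1) = -1.9379 (to 4 decimal places).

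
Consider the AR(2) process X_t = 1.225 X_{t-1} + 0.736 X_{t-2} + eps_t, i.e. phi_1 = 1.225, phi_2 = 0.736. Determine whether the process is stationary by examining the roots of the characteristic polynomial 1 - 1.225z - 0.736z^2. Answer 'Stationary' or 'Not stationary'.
\text{Not stationary}

The AR(p) characteristic polynomial is P(z) = 1 - 1.225z - 0.736z^2.
Stationarity requires all roots to lie outside the unit circle, i.e. |z| > 1 for every root.
Set 1 + (-1.225) z + (-0.736) z^2 = 0, i.e. a z^2 + b z + c = 0 with a = -0.736, b = -1.225, c = 1.
Discriminant D = b^2 - 4ac = (-1.225)^2 - 4*(-0.736)*1 = 1.500625 - (-2.944) = 4.444625.
D >= 0, so the roots are real: z = (-b +/- sqrt(D)) / (2a) = (1.225 +/- 2.108228) / (-1.472).
  z_1 = (1.225 + 2.108228) / (-1.472) = -2.2644,   |z_1| = 2.2644.
  z_2 = (1.225 - 2.108228) / (-1.472) = 0.6,   |z_2| = 0.6.
Moduli of all roots: 2.2644, 0.6000.
All moduli strictly greater than 1? No.
Verdict: Not stationary.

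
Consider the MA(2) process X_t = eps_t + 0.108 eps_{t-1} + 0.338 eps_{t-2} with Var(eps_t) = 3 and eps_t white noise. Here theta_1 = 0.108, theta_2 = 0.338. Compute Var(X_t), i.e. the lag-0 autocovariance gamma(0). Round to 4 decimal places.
\gamma(0) = 3.3777

For an MA(q) process X_t = eps_t + sum_i theta_i eps_{t-i} with
Var(eps_t) = sigma^2, the variance is
  gamma(0) = sigma^2 * (1 + sum_i theta_i^2).
  sum_i theta_i^2 = (0.108)^2 + (0.338)^2 = 0.011664 + 0.114244 = 0.125908.
  gamma(0) = 3 * (1 + 0.125908) = 3 * 1.125908 = 3.377724, which rounds to 3.3777.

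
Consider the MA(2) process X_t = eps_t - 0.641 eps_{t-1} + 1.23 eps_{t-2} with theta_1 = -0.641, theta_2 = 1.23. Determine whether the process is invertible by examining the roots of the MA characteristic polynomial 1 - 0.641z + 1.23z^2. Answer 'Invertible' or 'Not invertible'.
\text{Not invertible}

The MA(q) characteristic polynomial is P(z) = 1 - 0.641z + 1.23z^2.
Invertibility requires all roots to lie outside the unit circle, i.e. |z| > 1 for every root.
Set 1 + (-0.641) z + (1.23) z^2 = 0, i.e. a z^2 + b z + c = 0 with a = 1.23, b = -0.641, c = 1.
Discriminant D = b^2 - 4ac = (-0.641)^2 - 4*(1.23)*1 = 0.410881 - (4.92) = -4.509119.
D < 0, so the roots are the complex-conjugate pair z = (-b +/- i sqrt(-D)) / (2a) = 0.2606 +/- 0.8632i.
For a conjugate pair |z|^2 = z * conj(z) = (product of roots) = c/a = 1/(1.23) = 0.813008, so |z| = sqrt(0.813008) = 0.9017 for both roots.
Moduli of all roots: 0.9017, 0.9017.
All moduli strictly greater than 1? No.
Verdict: Not invertible.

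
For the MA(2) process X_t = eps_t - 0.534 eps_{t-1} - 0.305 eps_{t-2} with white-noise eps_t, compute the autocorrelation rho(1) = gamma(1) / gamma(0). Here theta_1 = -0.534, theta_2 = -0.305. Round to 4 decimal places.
\rho(1) = -0.2693

For an MA(q) process with theta_0 = 1, the autocovariance is
  gamma(k) = sigma^2 * sum_{i=0..q-k} theta_i * theta_{i+k},
and rho(k) = gamma(k) / gamma(0). Sigma^2 cancels.
  numerator   = (1)*(-0.534) + (-0.534)*(-0.305) = -0.37113.
  denominator = (1)^2 + (-0.534)^2 + (-0.305)^2 = 1.378181.
  rho(1) = -0.37113 / 1.378181 = -0.2693.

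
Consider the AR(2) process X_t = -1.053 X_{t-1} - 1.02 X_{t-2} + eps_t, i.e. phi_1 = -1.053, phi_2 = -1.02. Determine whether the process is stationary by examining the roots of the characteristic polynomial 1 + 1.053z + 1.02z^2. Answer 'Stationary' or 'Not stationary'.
\text{Not stationary}

The AR(p) characteristic polynomial is P(z) = 1 + 1.053z + 1.02z^2.
Stationarity requires all roots to lie outside the unit circle, i.e. |z| > 1 for every root.
Set 1 + (1.053) z + (1.02) z^2 = 0, i.e. a z^2 + b z + c = 0 with a = 1.02, b = 1.053, c = 1.
Discriminant D = b^2 - 4ac = (1.053)^2 - 4*(1.02)*1 = 1.108809 - (4.08) = -2.971191.
D < 0, so the roots are the complex-conjugate pair z = (-b +/- i sqrt(-D)) / (2a) = -0.5162 +/- 0.845i.
For a conjugate pair |z|^2 = z * conj(z) = (product of roots) = c/a = 1/(1.02) = 0.980392, so |z| = sqrt(0.980392) = 0.9901 for both roots.
Moduli of all roots: 0.9901, 0.9901.
All moduli strictly greater than 1? No.
Verdict: Not stationary.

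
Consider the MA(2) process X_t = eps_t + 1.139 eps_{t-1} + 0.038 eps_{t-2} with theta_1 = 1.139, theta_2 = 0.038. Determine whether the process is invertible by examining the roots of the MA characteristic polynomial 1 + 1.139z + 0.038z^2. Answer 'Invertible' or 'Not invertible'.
\text{Not invertible}

The MA(q) characteristic polynomial is P(z) = 1 + 1.139z + 0.038z^2.
Invertibility requires all roots to lie outside the unit circle, i.e. |z| > 1 for every root.
Set 1 + (1.139) z + (0.038) z^2 = 0, i.e. a z^2 + b z + c = 0 with a = 0.038, b = 1.139, c = 1.
Discriminant D = b^2 - 4ac = (1.139)^2 - 4*(0.038)*1 = 1.297321 - (0.152) = 1.145321.
D >= 0, so the roots are real: z = (-b +/- sqrt(D)) / (2a) = (-1.139 +/- 1.070197) / (0.076).
  z_1 = (-1.139 + 1.070197) / (0.076) = -0.9053,   |z_1| = 0.9053.
  z_2 = (-1.139 - 1.070197) / (0.076) = -29.0684,   |z_2| = 29.0684.
Moduli of all roots: 0.9053, 29.0684.
All moduli strictly greater than 1? No.
Verdict: Not invertible.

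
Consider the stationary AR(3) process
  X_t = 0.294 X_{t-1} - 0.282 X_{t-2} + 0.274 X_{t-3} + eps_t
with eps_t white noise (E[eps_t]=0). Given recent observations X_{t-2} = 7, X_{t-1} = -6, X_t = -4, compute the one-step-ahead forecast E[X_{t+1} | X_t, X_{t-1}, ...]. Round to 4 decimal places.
E[X_{t+1} \mid \mathcal F_t] = 2.4340

For an AR(p) model X_t = c + sum_i phi_i X_{t-i} + eps_t, the
one-step-ahead conditional mean is
  E[X_{t+1} | X_t, ...] = c + sum_i phi_i X_{t+1-i}.
Substitute known values:
  E[X_{t+1} | ...] = (0.294) * (-4) + (-0.282) * (-6) + (0.274) * (7)
                   = 2.4340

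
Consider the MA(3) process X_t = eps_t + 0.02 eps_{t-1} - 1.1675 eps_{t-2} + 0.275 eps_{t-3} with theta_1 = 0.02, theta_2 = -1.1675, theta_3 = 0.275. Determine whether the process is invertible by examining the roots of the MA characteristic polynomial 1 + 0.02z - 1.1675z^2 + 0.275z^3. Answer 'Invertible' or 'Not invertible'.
\text{Not invertible}

The MA(q) characteristic polynomial is P(z) = 1 + 0.02z - 1.1675z^2 + 0.275z^3.
Invertibility requires all roots to lie outside the unit circle, i.e. |z| > 1 for every root.
Degree 3: look for a simple real root z0 first, then factor out (1 - z/z0) and solve the remaining quadratic.
Testing z0 = 4: P(4) = 1 + (0.02)(4) + (-1.1675)(4)^2 + (0.275)(4)^3
  = 1 + (0.08) + (-18.68) + (17.6) = 0.  So z_0 = 4 is a root, |z_0| = 4.
Divide out the factor (1 - 0.25 z) = (1 - z/z0) (since 1/z0 = 0.25):
  P(z) = (1 - 0.25 z)(1 + (0.27) z + (-1.1) z^2)
  [check: z-coef 0.27 - (0.25) = 0.02; z^2-coef -1.1 - (0.25)(0.27) = -1.1675; z^3-coef -(0.25)(-1.1) = 0.275.]
Remaining roots from the quadratic factor 1 + (0.27) z + (-1.1) z^2:
  Set 1 + (0.27) z + (-1.1) z^2 = 0, i.e. a z^2 + b z + c = 0 with a = -1.1, b = 0.27, c = 1.
  Discriminant D = b^2 - 4ac = (0.27)^2 - 4*(-1.1)*1 = 0.0729 - (-4.4) = 4.4729.
  D >= 0, so the roots are real: z = (-b +/- sqrt(D)) / (2a) = (-0.27 +/- 2.114923) / (-2.2).
    z_1 = (-0.27 + 2.114923) / (-2.2) = -0.8386,   |z_1| = 0.8386.
    z_2 = (-0.27 - 2.114923) / (-2.2) = 1.0841,   |z_2| = 1.0841.
Moduli of all roots: 4.0000, 0.8386, 1.0841.
All moduli strictly greater than 1? No.
Verdict: Not invertible.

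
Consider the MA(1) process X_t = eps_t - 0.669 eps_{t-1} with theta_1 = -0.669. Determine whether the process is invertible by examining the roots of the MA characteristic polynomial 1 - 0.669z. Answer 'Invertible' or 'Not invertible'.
\text{Invertible}

The MA(q) characteristic polynomial is P(z) = 1 - 0.669z.
Invertibility requires all roots to lie outside the unit circle, i.e. |z| > 1 for every root.
This is linear in z: 1 + (-0.669) z = 0  =>  z = -1/(-0.669) = 1.494768,  |z| = 1.494768.
Moduli of all roots: 1.4948.
All moduli strictly greater than 1? Yes.
Verdict: Invertible.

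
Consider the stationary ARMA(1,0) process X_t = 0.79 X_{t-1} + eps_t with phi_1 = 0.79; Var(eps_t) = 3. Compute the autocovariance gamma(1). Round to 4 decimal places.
\gamma(1) = 6.3049

Multiply the model equation by X_{t-k} and take expectations. With theta_0 = psi_0 = 1 and psi_j the MA(infinity) weights, this gives
  gamma(k) - sum_i phi_i gamma(k-i) = c_k,
  c_k = sigma^2 * sum_{j=k..q} theta_j psi_{j-k}   (c_k = 0 for k > q),
using gamma(-m) = gamma(m).
Pure AR (q = 0): c_0 = sigma^2 = 3, c_k = 0 for k >= 1.
Equations for k = 0 and k = 1 (AR order 1):
  gamma(0) = phi_1 gamma(1) + c_0
  gamma(1) = phi_1 gamma(0) + c_1
Substituting the second into the first: gamma(0) (1 - phi_1^2) = c_0 + phi_1 c_1, so
  gamma(0) = c_0 / (1 - phi_1^2) = 3 / (1 - (0.79)^2) = 3 / 0.3759 = 7.980846.
  gamma(1) = phi_1 gamma(0) = (0.79)(7.980846) = 6.304868.
Therefore gamma(1) = 6.3049 (to 4 decimal places).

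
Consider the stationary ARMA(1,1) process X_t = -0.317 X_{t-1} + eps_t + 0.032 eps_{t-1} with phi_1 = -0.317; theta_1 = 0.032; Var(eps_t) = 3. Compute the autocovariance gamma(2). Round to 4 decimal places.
\gamma(2) = 0.2983

Multiply the model equation by X_{t-k} and take expectations. With theta_0 = psi_0 = 1 and psi_j the MA(infinity) weights, this gives
  gamma(k) - sum_i phi_i gamma(k-i) = c_k,
  c_k = sigma^2 * sum_{j=k..q} theta_j psi_{j-k}   (c_k = 0 for k > q),
using gamma(-m) = gamma(m).
psi-weights needed (psi_j = theta_j + sum_i phi_i psi_{j-i}):
  psi_1 = theta_1 + phi_1 = 0.032 + (-0.317) = -0.285
Right-hand sides:
  c_0 = sigma^2 (1 + theta_1 psi_1) = 3 * (1 + (0.032)(-0.285)) = 3 * 0.99088 = 2.97264
  c_1 = sigma^2 theta_1 = 3 * (0.032) = 0.096
  c_2 = 0
Equations for k = 0 and k = 1 (AR order 1):
  gamma(0) = phi_1 gamma(1) + c_0
  gamma(1) = phi_1 gamma(0) + c_1
Substituting the second into the first: gamma(0) (1 - phi_1^2) = c_0 + phi_1 c_1, so
  gamma(0) = (c_0 + phi_1 c_1) / (1 - phi_1^2) = (2.97264 + (-0.317)(0.096)) / (1 - (-0.317)^2) = 2.942208 / 0.899511 = 3.270897.
  gamma(1) = phi_1 gamma(0) + c_1 = (-0.317)(3.270897) + (0.096) = -0.940874.
For k = 2 (> q): gamma(2) = phi_1 gamma(1) = (-0.317)(-0.940874) = 0.298257.
Therefore gamma(2) = 0.2983 (to 4 decimal places).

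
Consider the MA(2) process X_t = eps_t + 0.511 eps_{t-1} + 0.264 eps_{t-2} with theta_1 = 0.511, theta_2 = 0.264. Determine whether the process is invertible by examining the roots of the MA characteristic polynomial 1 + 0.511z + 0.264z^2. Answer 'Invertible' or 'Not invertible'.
\text{Invertible}

The MA(q) characteristic polynomial is P(z) = 1 + 0.511z + 0.264z^2.
Invertibility requires all roots to lie outside the unit circle, i.e. |z| > 1 for every root.
Set 1 + (0.511) z + (0.264) z^2 = 0, i.e. a z^2 + b z + c = 0 with a = 0.264, b = 0.511, c = 1.
Discriminant D = b^2 - 4ac = (0.511)^2 - 4*(0.264)*1 = 0.261121 - (1.056) = -0.794879.
D < 0, so the roots are the complex-conjugate pair z = (-b +/- i sqrt(-D)) / (2a) = -0.9678 +/- 1.6886i.
For a conjugate pair |z|^2 = z * conj(z) = (product of roots) = c/a = 1/(0.264) = 3.787879, so |z| = sqrt(3.787879) = 1.9462 for both roots.
Moduli of all roots: 1.9462, 1.9462.
All moduli strictly greater than 1? Yes.
Verdict: Invertible.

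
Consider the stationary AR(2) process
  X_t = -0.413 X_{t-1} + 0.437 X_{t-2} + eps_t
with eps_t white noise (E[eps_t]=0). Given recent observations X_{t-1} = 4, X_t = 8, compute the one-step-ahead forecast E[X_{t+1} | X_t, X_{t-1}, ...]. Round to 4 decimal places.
E[X_{t+1} \mid \mathcal F_t] = -1.5560

For an AR(p) model X_t = c + sum_i phi_i X_{t-i} + eps_t, the
one-step-ahead conditional mean is
  E[X_{t+1} | X_t, ...] = c + sum_i phi_i X_{t+1-i}.
Substitute known values:
  E[X_{t+1} | ...] = (-0.413) * (8) + (0.437) * (4)
                   = -1.5560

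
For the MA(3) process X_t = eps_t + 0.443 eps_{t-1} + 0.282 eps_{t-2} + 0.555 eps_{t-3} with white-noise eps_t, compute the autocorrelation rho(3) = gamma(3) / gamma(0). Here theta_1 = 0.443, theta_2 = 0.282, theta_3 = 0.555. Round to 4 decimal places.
\rho(3) = 0.3504

For an MA(q) process with theta_0 = 1, the autocovariance is
  gamma(k) = sigma^2 * sum_{i=0..q-k} theta_i * theta_{i+k},
and rho(k) = gamma(k) / gamma(0). Sigma^2 cancels.
  numerator   = (1)*(0.555) = 0.555.
  denominator = (1)^2 + (0.443)^2 + (0.282)^2 + (0.555)^2 = 1.583798.
  rho(3) = 0.555 / 1.583798 = 0.3504.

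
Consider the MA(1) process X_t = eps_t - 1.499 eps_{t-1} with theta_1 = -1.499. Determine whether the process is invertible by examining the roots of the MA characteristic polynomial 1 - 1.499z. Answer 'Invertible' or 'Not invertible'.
\text{Not invertible}

The MA(q) characteristic polynomial is P(z) = 1 - 1.499z.
Invertibility requires all roots to lie outside the unit circle, i.e. |z| > 1 for every root.
This is linear in z: 1 + (-1.499) z = 0  =>  z = -1/(-1.499) = 0.667111,  |z| = 0.667111.
Moduli of all roots: 0.6671.
All moduli strictly greater than 1? No.
Verdict: Not invertible.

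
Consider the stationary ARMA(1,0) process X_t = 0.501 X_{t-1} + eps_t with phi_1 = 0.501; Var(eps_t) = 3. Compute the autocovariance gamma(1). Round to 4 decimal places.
\gamma(1) = 2.0067

Multiply the model equation by X_{t-k} and take expectations. With theta_0 = psi_0 = 1 and psi_j the MA(infinity) weights, this gives
  gamma(k) - sum_i phi_i gamma(k-i) = c_k,
  c_k = sigma^2 * sum_{j=k..q} theta_j psi_{j-k}   (c_k = 0 for k > q),
using gamma(-m) = gamma(m).
Pure AR (q = 0): c_0 = sigma^2 = 3, c_k = 0 for k >= 1.
Equations for k = 0 and k = 1 (AR order 1):
  gamma(0) = phi_1 gamma(1) + c_0
  gamma(1) = phi_1 gamma(0) + c_1
Substituting the second into the first: gamma(0) (1 - phi_1^2) = c_0 + phi_1 c_1, so
  gamma(0) = c_0 / (1 - phi_1^2) = 3 / (1 - (0.501)^2) = 3 / 0.748999 = 4.005346.
  gamma(1) = phi_1 gamma(0) = (0.501)(4.005346) = 2.006678.
Therefore gamma(1) = 2.0067 (to 4 decimal places).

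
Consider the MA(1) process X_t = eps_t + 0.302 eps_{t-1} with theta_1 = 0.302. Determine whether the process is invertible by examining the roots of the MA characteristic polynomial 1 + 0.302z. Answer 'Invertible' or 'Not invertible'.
\text{Invertible}

The MA(q) characteristic polynomial is P(z) = 1 + 0.302z.
Invertibility requires all roots to lie outside the unit circle, i.e. |z| > 1 for every root.
This is linear in z: 1 + (0.302) z = 0  =>  z = -1/(0.302) = -3.311258,  |z| = 3.311258.
Moduli of all roots: 3.3113.
All moduli strictly greater than 1? Yes.
Verdict: Invertible.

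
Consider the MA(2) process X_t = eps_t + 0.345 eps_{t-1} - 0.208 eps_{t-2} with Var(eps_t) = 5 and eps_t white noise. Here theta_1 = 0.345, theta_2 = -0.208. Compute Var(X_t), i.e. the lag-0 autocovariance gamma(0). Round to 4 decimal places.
\gamma(0) = 5.8114

For an MA(q) process X_t = eps_t + sum_i theta_i eps_{t-i} with
Var(eps_t) = sigma^2, the variance is
  gamma(0) = sigma^2 * (1 + sum_i theta_i^2).
  sum_i theta_i^2 = (0.345)^2 + (-0.208)^2 = 0.119025 + 0.043264 = 0.162289.
  gamma(0) = 5 * (1 + 0.162289) = 5 * 1.162289 = 5.811445, which rounds to 5.8114.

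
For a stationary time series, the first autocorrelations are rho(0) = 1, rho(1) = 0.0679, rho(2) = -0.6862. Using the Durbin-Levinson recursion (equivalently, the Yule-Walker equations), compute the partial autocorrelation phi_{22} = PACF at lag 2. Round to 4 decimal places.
\phi_{22} = -0.6940

The PACF at lag k is phi_{kk}, the last component of the solution
to the Yule-Walker system G_k phi = r_k where
  (G_k)_{ij} = rho(|i - j|), (r_k)_i = rho(i), i,j = 1..k.
Equivalently, Durbin-Levinson gives phi_{kk} iteratively:
  phi_{11} = rho(1)
  phi_{kk} = [rho(k) - sum_{j=1..k-1} phi_{k-1,j} rho(k-j)]
            / [1 - sum_{j=1..k-1} phi_{k-1,j} rho(j)],
  phi_{k,j} = phi_{k-1,j} - phi_{kk} phi_{k-1,k-j},  j = 1..k-1.
Step k = 1:
  phi_11 = rho(1) = 0.0679.
Step k = 2:
  phi_22 = [rho(2) - phi_11 rho(1)] / [1 - phi_11 rho(1)] = [-0.6862 - (0.0679)(0.0679)] / [1 - (0.0679)(0.0679)]
         = -0.69081041 / 0.99538959 = -0.694.
Therefore phi_{22} = -0.6940.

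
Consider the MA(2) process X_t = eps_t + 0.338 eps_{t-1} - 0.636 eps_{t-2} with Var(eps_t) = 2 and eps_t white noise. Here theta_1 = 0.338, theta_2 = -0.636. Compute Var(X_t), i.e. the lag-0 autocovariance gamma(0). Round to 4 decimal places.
\gamma(0) = 3.0375

For an MA(q) process X_t = eps_t + sum_i theta_i eps_{t-i} with
Var(eps_t) = sigma^2, the variance is
  gamma(0) = sigma^2 * (1 + sum_i theta_i^2).
  sum_i theta_i^2 = (0.338)^2 + (-0.636)^2 = 0.114244 + 0.404496 = 0.51874.
  gamma(0) = 2 * (1 + 0.51874) = 2 * 1.51874 = 3.03748, which rounds to 3.0375.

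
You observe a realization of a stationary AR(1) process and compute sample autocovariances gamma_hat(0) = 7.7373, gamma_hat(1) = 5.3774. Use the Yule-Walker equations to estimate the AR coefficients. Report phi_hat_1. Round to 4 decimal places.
\hat\phi_{1} = 0.6950

The Yule-Walker equations for an AR(p) process read, in matrix form,
  Gamma_p phi = r_p,   with   (Gamma_p)_{ij} = gamma(|i - j|),
                       (r_p)_i = gamma(i),   i,j = 1..p.
Substitute the sample gammas (Toeplitz matrix and right-hand side of size 1):
  Gamma_p = [[7.7373]]
  r_p     = [5.3774]
With p = 1 this is the single equation gamma(0) phi_1 = gamma(1):
  phi_hat_1 = gamma(1) / gamma(0) = 5.3774 / 7.7373 = 0.6950.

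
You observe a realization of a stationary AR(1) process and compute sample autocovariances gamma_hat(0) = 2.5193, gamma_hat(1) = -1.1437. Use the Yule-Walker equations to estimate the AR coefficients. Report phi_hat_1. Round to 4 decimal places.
\hat\phi_{1} = -0.4540

The Yule-Walker equations for an AR(p) process read, in matrix form,
  Gamma_p phi = r_p,   with   (Gamma_p)_{ij} = gamma(|i - j|),
                       (r_p)_i = gamma(i),   i,j = 1..p.
Substitute the sample gammas (Toeplitz matrix and right-hand side of size 1):
  Gamma_p = [[2.5193]]
  r_p     = [-1.1437]
With p = 1 this is the single equation gamma(0) phi_1 = gamma(1):
  phi_hat_1 = gamma(1) / gamma(0) = -1.1437 / 2.5193 = -0.4540.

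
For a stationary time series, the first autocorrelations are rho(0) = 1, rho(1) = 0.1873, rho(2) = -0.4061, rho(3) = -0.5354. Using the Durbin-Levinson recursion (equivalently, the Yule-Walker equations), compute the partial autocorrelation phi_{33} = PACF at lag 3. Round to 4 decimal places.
\phi_{33} = -0.4441

The PACF at lag k is phi_{kk}, the last component of the solution
to the Yule-Walker system G_k phi = r_k where
  (G_k)_{ij} = rho(|i - j|), (r_k)_i = rho(i), i,j = 1..k.
Equivalently, Durbin-Levinson gives phi_{kk} iteratively:
  phi_{11} = rho(1)
  phi_{kk} = [rho(k) - sum_{j=1..k-1} phi_{k-1,j} rho(k-j)]
            / [1 - sum_{j=1..k-1} phi_{k-1,j} rho(j)],
  phi_{k,j} = phi_{k-1,j} - phi_{kk} phi_{k-1,k-j},  j = 1..k-1.
Step k = 1:
  phi_11 = rho(1) = 0.1873.
Step k = 2:
  phi_22 = [rho(2) - phi_11 rho(1)] / [1 - phi_11 rho(1)] = [-0.4061 - (0.1873)(0.1873)] / [1 - (0.1873)(0.1873)]
         = -0.44118129 / 0.96491871 = -0.457221.
  Update: phi_21 = phi_11 - phi_22 phi_11 = 0.1873 - (-0.457221)(0.1873) = 0.272938.
Step k = 3:
  phi_33 = [rho(3) - phi_21 rho(2) - phi_22 rho(1)] / [1 - phi_21 rho(1) - phi_22 rho(2)]
    numerator   = -0.5354 - (0.272938)(-0.4061) - (-0.457221)(0.1873) = -0.33892254
    denominator = 1 - (0.272938)(0.1873) - (-0.457221)(-0.4061) = 0.76320127
  phi_33 = -0.33892254 / 0.76320127 = -0.4441.
Therefore phi_{33} = -0.4441.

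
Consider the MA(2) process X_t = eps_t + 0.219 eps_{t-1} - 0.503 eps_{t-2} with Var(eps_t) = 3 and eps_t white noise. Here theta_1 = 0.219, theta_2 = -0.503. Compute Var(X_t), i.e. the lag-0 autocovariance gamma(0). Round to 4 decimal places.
\gamma(0) = 3.9029

For an MA(q) process X_t = eps_t + sum_i theta_i eps_{t-i} with
Var(eps_t) = sigma^2, the variance is
  gamma(0) = sigma^2 * (1 + sum_i theta_i^2).
  sum_i theta_i^2 = (0.219)^2 + (-0.503)^2 = 0.047961 + 0.253009 = 0.30097.
  gamma(0) = 3 * (1 + 0.30097) = 3 * 1.30097 = 3.90291, which rounds to 3.9029.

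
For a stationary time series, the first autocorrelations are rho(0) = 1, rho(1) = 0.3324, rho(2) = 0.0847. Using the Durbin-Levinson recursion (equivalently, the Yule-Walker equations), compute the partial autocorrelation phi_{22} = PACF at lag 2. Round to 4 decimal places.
\phi_{22} = -0.0290

The PACF at lag k is phi_{kk}, the last component of the solution
to the Yule-Walker system G_k phi = r_k where
  (G_k)_{ij} = rho(|i - j|), (r_k)_i = rho(i), i,j = 1..k.
Equivalently, Durbin-Levinson gives phi_{kk} iteratively:
  phi_{11} = rho(1)
  phi_{kk} = [rho(k) - sum_{j=1..k-1} phi_{k-1,j} rho(k-j)]
            / [1 - sum_{j=1..k-1} phi_{k-1,j} rho(j)],
  phi_{k,j} = phi_{k-1,j} - phi_{kk} phi_{k-1,k-j},  j = 1..k-1.
Step k = 1:
  phi_11 = rho(1) = 0.3324.
Step k = 2:
  phi_22 = [rho(2) - phi_11 rho(1)] / [1 - phi_11 rho(1)] = [0.0847 - (0.3324)(0.3324)] / [1 - (0.3324)(0.3324)]
         = -0.02578976 / 0.88951024 = -0.029.
Therefore phi_{22} = -0.0290.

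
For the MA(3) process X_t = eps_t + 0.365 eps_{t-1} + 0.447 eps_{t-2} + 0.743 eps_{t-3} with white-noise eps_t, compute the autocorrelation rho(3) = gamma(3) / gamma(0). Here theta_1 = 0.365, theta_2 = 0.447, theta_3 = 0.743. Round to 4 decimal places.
\rho(3) = 0.3941

For an MA(q) process with theta_0 = 1, the autocovariance is
  gamma(k) = sigma^2 * sum_{i=0..q-k} theta_i * theta_{i+k},
and rho(k) = gamma(k) / gamma(0). Sigma^2 cancels.
  numerator   = (1)*(0.743) = 0.743.
  denominator = (1)^2 + (0.365)^2 + (0.447)^2 + (0.743)^2 = 1.885083.
  rho(3) = 0.743 / 1.885083 = 0.3941.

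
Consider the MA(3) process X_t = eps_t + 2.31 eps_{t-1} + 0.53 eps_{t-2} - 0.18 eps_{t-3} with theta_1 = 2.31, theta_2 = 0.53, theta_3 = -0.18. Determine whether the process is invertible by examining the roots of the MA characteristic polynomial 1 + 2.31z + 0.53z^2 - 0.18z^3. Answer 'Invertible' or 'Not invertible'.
\text{Not invertible}

The MA(q) characteristic polynomial is P(z) = 1 + 2.31z + 0.53z^2 - 0.18z^3.
Invertibility requires all roots to lie outside the unit circle, i.e. |z| > 1 for every root.
Degree 3: look for a simple real root z0 first, then factor out (1 - z/z0) and solve the remaining quadratic.
Testing z0 = -0.5: P(-0.5) = 1 + (2.31)(-0.5) + (0.53)(-0.5)^2 + (-0.18)(-0.5)^3
  = 1 + (-1.155) + (0.1325) + (0.0225) = 0.  So z_0 = -0.5 is a root, |z_0| = 0.5.
Divide out the factor (1 + 2 z) = (1 - z/z0) (since 1/z0 = -2):
  P(z) = (1 + 2 z)(1 + (0.31) z + (-0.09) z^2)
  [check: z-coef 0.31 - (-2) = 2.31; z^2-coef -0.09 - (-2)(0.31) = 0.53; z^3-coef -(-2)(-0.09) = -0.18.]
Remaining roots from the quadratic factor 1 + (0.31) z + (-0.09) z^2:
  Set 1 + (0.31) z + (-0.09) z^2 = 0, i.e. a z^2 + b z + c = 0 with a = -0.09, b = 0.31, c = 1.
  Discriminant D = b^2 - 4ac = (0.31)^2 - 4*(-0.09)*1 = 0.0961 - (-0.36) = 0.4561.
  D >= 0, so the roots are real: z = (-b +/- sqrt(D)) / (2a) = (-0.31 +/- 0.675352) / (-0.18).
    z_1 = (-0.31 + 0.675352) / (-0.18) = -2.0297,   |z_1| = 2.0297.
    z_2 = (-0.31 - 0.675352) / (-0.18) = 5.4742,   |z_2| = 5.4742.
Moduli of all roots: 0.5000, 2.0297, 5.4742.
All moduli strictly greater than 1? No.
Verdict: Not invertible.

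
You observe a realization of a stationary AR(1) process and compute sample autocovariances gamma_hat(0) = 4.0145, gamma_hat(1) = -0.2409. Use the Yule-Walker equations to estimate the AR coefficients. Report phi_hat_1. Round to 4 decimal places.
\hat\phi_{1} = -0.0600

The Yule-Walker equations for an AR(p) process read, in matrix form,
  Gamma_p phi = r_p,   with   (Gamma_p)_{ij} = gamma(|i - j|),
                       (r_p)_i = gamma(i),   i,j = 1..p.
Substitute the sample gammas (Toeplitz matrix and right-hand side of size 1):
  Gamma_p = [[4.0145]]
  r_p     = [-0.2409]
With p = 1 this is the single equation gamma(0) phi_1 = gamma(1):
  phi_hat_1 = gamma(1) / gamma(0) = -0.2409 / 4.0145 = -0.0600.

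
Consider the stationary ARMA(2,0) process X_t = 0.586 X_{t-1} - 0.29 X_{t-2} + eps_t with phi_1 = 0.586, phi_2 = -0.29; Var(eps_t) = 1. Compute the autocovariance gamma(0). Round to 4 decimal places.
\gamma(0) = 1.3757

Multiply the model equation by X_{t-k} and take expectations. With theta_0 = psi_0 = 1 and psi_j the MA(infinity) weights, this gives
  gamma(k) - sum_i phi_i gamma(k-i) = c_k,
  c_k = sigma^2 * sum_{j=k..q} theta_j psi_{j-k}   (c_k = 0 for k > q),
using gamma(-m) = gamma(m).
Pure AR (q = 0): c_0 = sigma^2 = 1, c_k = 0 for k >= 1.
Equations for k = 0, 1, 2 (AR order 2, c_2 = 0):
  (E0) gamma(0) = phi_1 gamma(1) + phi_2 gamma(2) + c_0
  (E1) gamma(1) = phi_1 gamma(0) + phi_2 gamma(1) + c_1
  (E2) gamma(2) = phi_1 gamma(1) + phi_2 gamma(0)
From (E1): gamma(1) = A gamma(0) + B with
  A = phi_1 / (1 - phi_2) = 0.586 / 1.29 = 0.454264,   B = c_1 / (1 - phi_2) = 0 / 1.29 = 0.
Insert (E2) into (E0): gamma(0) (1 - phi_2^2) = phi_1 (1 + phi_2) gamma(1) + c_0.
  phi_1 (1 + phi_2) = (0.586)(0.71) = 0.41606,   1 - phi_2^2 = 0.9159.
Replace gamma(1) by A gamma(0) + B and collect gamma(0):
  gamma(0) [0.9159 - (0.41606)(0.454264)] = c_0 = 1
  gamma(0) * 0.726899 = 1
  gamma(0) = 1 / 0.726899 = 1.375707.
Therefore gamma(0) = 1.3757 (to 4 decimal places).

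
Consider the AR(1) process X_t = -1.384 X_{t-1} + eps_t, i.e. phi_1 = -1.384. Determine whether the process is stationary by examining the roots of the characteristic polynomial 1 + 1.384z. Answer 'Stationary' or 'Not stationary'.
\text{Not stationary}

The AR(p) characteristic polynomial is P(z) = 1 + 1.384z.
Stationarity requires all roots to lie outside the unit circle, i.e. |z| > 1 for every root.
This is linear in z: 1 + (1.384) z = 0  =>  z = -1/(1.384) = -0.722543,  |z| = 0.722543.
Moduli of all roots: 0.7225.
All moduli strictly greater than 1? No.
Verdict: Not stationary.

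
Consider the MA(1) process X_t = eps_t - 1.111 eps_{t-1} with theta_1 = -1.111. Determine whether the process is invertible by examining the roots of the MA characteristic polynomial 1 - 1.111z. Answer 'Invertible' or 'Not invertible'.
\text{Not invertible}

The MA(q) characteristic polynomial is P(z) = 1 - 1.111z.
Invertibility requires all roots to lie outside the unit circle, i.e. |z| > 1 for every root.
This is linear in z: 1 + (-1.111) z = 0  =>  z = -1/(-1.111) = 0.90009,  |z| = 0.90009.
Moduli of all roots: 0.9001.
All moduli strictly greater than 1? No.
Verdict: Not invertible.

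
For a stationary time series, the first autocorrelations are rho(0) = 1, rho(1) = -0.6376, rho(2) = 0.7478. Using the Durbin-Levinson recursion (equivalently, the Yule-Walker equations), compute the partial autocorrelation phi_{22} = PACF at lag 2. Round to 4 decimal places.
\phi_{22} = 0.5750

The PACF at lag k is phi_{kk}, the last component of the solution
to the Yule-Walker system G_k phi = r_k where
  (G_k)_{ij} = rho(|i - j|), (r_k)_i = rho(i), i,j = 1..k.
Equivalently, Durbin-Levinson gives phi_{kk} iteratively:
  phi_{11} = rho(1)
  phi_{kk} = [rho(k) - sum_{j=1..k-1} phi_{k-1,j} rho(k-j)]
            / [1 - sum_{j=1..k-1} phi_{k-1,j} rho(j)],
  phi_{k,j} = phi_{k-1,j} - phi_{kk} phi_{k-1,k-j},  j = 1..k-1.
Step k = 1:
  phi_11 = rho(1) = -0.6376.
Step k = 2:
  phi_22 = [rho(2) - phi_11 rho(1)] / [1 - phi_11 rho(1)] = [0.7478 - (-0.6376)(-0.6376)] / [1 - (-0.6376)(-0.6376)]
         = 0.34126624 / 0.59346624 = 0.575.
Therefore phi_{22} = 0.5750.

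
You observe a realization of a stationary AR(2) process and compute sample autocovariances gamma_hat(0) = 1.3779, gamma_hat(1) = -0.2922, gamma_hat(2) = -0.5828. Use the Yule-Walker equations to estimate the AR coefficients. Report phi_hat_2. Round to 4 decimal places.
\hat\phi_{2} = -0.4900

The Yule-Walker equations for an AR(p) process read, in matrix form,
  Gamma_p phi = r_p,   with   (Gamma_p)_{ij} = gamma(|i - j|),
                       (r_p)_i = gamma(i),   i,j = 1..p.
Substitute the sample gammas (Toeplitz matrix and right-hand side of size 2):
  Gamma_p = [[1.3779, -0.2922], [-0.2922, 1.3779]]
  r_p     = [-0.2922, -0.5828]
Written out:
  1.3779 phi_1 - 0.2922 phi_2 = -0.2922
  -0.2922 phi_1 + 1.3779 phi_2 = -0.5828
Solve by Cramer's rule:
  det = gamma(0)^2 - gamma(1)^2 = (1.3779)^2 - (-0.2922)^2 = 1.89860841 - 0.08538084 = 1.81322757
  phi_hat_1 = [gamma(1) gamma(0) - gamma(1) gamma(2)] / det = [(-0.2922)(1.3779) - (-0.2922)(-0.5828)] / 1.81322757 = -0.57291654 / 1.81322757 = -0.316
  phi_hat_2 = [gamma(0) gamma(2) - gamma(1)^2] / det = [(1.3779)(-0.5828) - (-0.2922)^2] / 1.81322757 = -0.88842096 / 1.81322757 = -0.49
So phi_hat = [-0.3160, -0.4900].
Therefore phi_hat_2 = -0.4900.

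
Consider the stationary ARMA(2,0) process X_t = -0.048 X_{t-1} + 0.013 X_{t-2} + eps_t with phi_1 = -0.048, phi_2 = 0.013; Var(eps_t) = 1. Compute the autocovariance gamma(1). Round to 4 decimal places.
\gamma(1) = -0.0488

Multiply the model equation by X_{t-k} and take expectations. With theta_0 = psi_0 = 1 and psi_j the MA(infinity) weights, this gives
  gamma(k) - sum_i phi_i gamma(k-i) = c_k,
  c_k = sigma^2 * sum_{j=k..q} theta_j psi_{j-k}   (c_k = 0 for k > q),
using gamma(-m) = gamma(m).
Pure AR (q = 0): c_0 = sigma^2 = 1, c_k = 0 for k >= 1.
Equations for k = 0, 1, 2 (AR order 2, c_2 = 0):
  (E0) gamma(0) = phi_1 gamma(1) + phi_2 gamma(2) + c_0
  (E1) gamma(1) = phi_1 gamma(0) + phi_2 gamma(1) + c_1
  (E2) gamma(2) = phi_1 gamma(1) + phi_2 gamma(0)
From (E1): gamma(1) = A gamma(0) + B with
  A = phi_1 / (1 - phi_2) = -0.048 / 0.987 = -0.048632,   B = c_1 / (1 - phi_2) = 0 / 0.987 = 0.
Insert (E2) into (E0): gamma(0) (1 - phi_2^2) = phi_1 (1 + phi_2) gamma(1) + c_0.
  phi_1 (1 + phi_2) = (-0.048)(1.013) = -0.048624,   1 - phi_2^2 = 0.999831.
Replace gamma(1) by A gamma(0) + B and collect gamma(0):
  gamma(0) [0.999831 - (-0.048624)(-0.048632)] = c_0 = 1
  gamma(0) * 0.997466 = 1
  gamma(0) = 1 / 0.997466 = 1.00254.
  gamma(1) = A gamma(0) = (-0.048632)(1.00254) = -0.048756.
Therefore gamma(1) = -0.0488 (to 4 decimal places).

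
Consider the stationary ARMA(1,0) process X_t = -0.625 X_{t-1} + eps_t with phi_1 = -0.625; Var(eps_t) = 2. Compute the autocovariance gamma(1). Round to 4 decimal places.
\gamma(1) = -2.0513

Multiply the model equation by X_{t-k} and take expectations. With theta_0 = psi_0 = 1 and psi_j the MA(infinity) weights, this gives
  gamma(k) - sum_i phi_i gamma(k-i) = c_k,
  c_k = sigma^2 * sum_{j=k..q} theta_j psi_{j-k}   (c_k = 0 for k > q),
using gamma(-m) = gamma(m).
Pure AR (q = 0): c_0 = sigma^2 = 2, c_k = 0 for k >= 1.
Equations for k = 0 and k = 1 (AR order 1):
  gamma(0) = phi_1 gamma(1) + c_0
  gamma(1) = phi_1 gamma(0) + c_1
Substituting the second into the first: gamma(0) (1 - phi_1^2) = c_0 + phi_1 c_1, so
  gamma(0) = c_0 / (1 - phi_1^2) = 2 / (1 - (-0.625)^2) = 2 / 0.609375 = 3.282051.
  gamma(1) = phi_1 gamma(0) = (-0.625)(3.282051) = -2.051282.
Therefore gamma(1) = -2.0513 (to 4 decimal places).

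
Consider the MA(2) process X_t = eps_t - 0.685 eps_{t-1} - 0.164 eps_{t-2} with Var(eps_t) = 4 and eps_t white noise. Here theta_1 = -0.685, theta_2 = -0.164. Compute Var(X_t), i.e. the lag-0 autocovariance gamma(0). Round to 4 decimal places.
\gamma(0) = 5.9845

For an MA(q) process X_t = eps_t + sum_i theta_i eps_{t-i} with
Var(eps_t) = sigma^2, the variance is
  gamma(0) = sigma^2 * (1 + sum_i theta_i^2).
  sum_i theta_i^2 = (-0.685)^2 + (-0.164)^2 = 0.469225 + 0.026896 = 0.496121.
  gamma(0) = 4 * (1 + 0.496121) = 4 * 1.496121 = 5.984484, which rounds to 5.9845.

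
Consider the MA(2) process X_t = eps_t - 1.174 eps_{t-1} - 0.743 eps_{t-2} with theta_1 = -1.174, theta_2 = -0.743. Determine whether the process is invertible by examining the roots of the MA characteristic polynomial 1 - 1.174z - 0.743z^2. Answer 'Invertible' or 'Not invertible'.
\text{Not invertible}

The MA(q) characteristic polynomial is P(z) = 1 - 1.174z - 0.743z^2.
Invertibility requires all roots to lie outside the unit circle, i.e. |z| > 1 for every root.
Set 1 + (-1.174) z + (-0.743) z^2 = 0, i.e. a z^2 + b z + c = 0 with a = -0.743, b = -1.174, c = 1.
Discriminant D = b^2 - 4ac = (-1.174)^2 - 4*(-0.743)*1 = 1.378276 - (-2.972) = 4.350276.
D >= 0, so the roots are real: z = (-b +/- sqrt(D)) / (2a) = (1.174 +/- 2.085732) / (-1.486).
  z_1 = (1.174 + 2.085732) / (-1.486) = -2.1936,   |z_1| = 2.1936.
  z_2 = (1.174 - 2.085732) / (-1.486) = 0.6135,   |z_2| = 0.6135.
Moduli of all roots: 2.1936, 0.6135.
All moduli strictly greater than 1? No.
Verdict: Not invertible.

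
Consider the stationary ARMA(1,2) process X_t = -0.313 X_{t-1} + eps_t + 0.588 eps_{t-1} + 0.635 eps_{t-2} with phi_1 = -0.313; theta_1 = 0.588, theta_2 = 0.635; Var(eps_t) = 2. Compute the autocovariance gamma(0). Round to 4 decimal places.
\gamma(0) = 2.8193

Multiply the model equation by X_{t-k} and take expectations. With theta_0 = psi_0 = 1 and psi_j the MA(infinity) weights, this gives
  gamma(k) - sum_i phi_i gamma(k-i) = c_k,
  c_k = sigma^2 * sum_{j=k..q} theta_j psi_{j-k}   (c_k = 0 for k > q),
using gamma(-m) = gamma(m).
psi-weights needed (psi_j = theta_j + sum_i phi_i psi_{j-i}):
  psi_1 = theta_1 + phi_1 = 0.588 + (-0.313) = 0.275
  psi_2 = theta_2 + phi_1 psi_1 = 0.635 + (-0.313)(0.275) = 0.548925
Right-hand sides:
  c_0 = sigma^2 (1 + theta_1 psi_1 + theta_2 psi_2) = 2 * (1 + (0.588)(0.275) + (0.635)(0.548925)) = 2 * 1.510267 = 3.020535
  c_1 = sigma^2 (theta_1 + theta_2 psi_1) = 2 * (0.588 + (0.635)(0.275)) = 1.52525
  c_2 = sigma^2 theta_2 = 2 * (0.635) = 1.27
Equations for k = 0 and k = 1 (AR order 1):
  gamma(0) = phi_1 gamma(1) + c_0
  gamma(1) = phi_1 gamma(0) + c_1
Substituting the second into the first: gamma(0) (1 - phi_1^2) = c_0 + phi_1 c_1, so
  gamma(0) = (c_0 + phi_1 c_1) / (1 - phi_1^2) = (3.020535 + (-0.313)(1.52525)) / (1 - (-0.313)^2) = 2.543131 / 0.902031 = 2.819339.
Therefore gamma(0) = 2.8193 (to 4 decimal places).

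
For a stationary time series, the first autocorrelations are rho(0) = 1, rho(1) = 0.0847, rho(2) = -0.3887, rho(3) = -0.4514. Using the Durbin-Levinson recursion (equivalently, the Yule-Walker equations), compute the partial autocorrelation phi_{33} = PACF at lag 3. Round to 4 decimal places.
\phi_{33} = -0.4450

The PACF at lag k is phi_{kk}, the last component of the solution
to the Yule-Walker system G_k phi = r_k where
  (G_k)_{ij} = rho(|i - j|), (r_k)_i = rho(i), i,j = 1..k.
Equivalently, Durbin-Levinson gives phi_{kk} iteratively:
  phi_{11} = rho(1)
  phi_{kk} = [rho(k) - sum_{j=1..k-1} phi_{k-1,j} rho(k-j)]
            / [1 - sum_{j=1..k-1} phi_{k-1,j} rho(j)],
  phi_{k,j} = phi_{k-1,j} - phi_{kk} phi_{k-1,k-j},  j = 1..k-1.
Step k = 1:
  phi_11 = rho(1) = 0.0847.
Step k = 2:
  phi_22 = [rho(2) - phi_11 rho(1)] / [1 - phi_11 rho(1)] = [-0.3887 - (0.0847)(0.0847)] / [1 - (0.0847)(0.0847)]
         = -0.39587409 / 0.99282591 = -0.398735.
  Update: phi_21 = phi_11 - phi_22 phi_11 = 0.0847 - (-0.398735)(0.0847) = 0.118473.
Step k = 3:
  phi_33 = [rho(3) - phi_21 rho(2) - phi_22 rho(1)] / [1 - phi_21 rho(1) - phi_22 rho(2)]
    numerator   = -0.4514 - (0.118473)(-0.3887) - (-0.398735)(0.0847) = -0.37157679
    denominator = 1 - (0.118473)(0.0847) - (-0.398735)(-0.3887) = 0.83497719
  phi_33 = -0.37157679 / 0.83497719 = -0.445.
Therefore phi_{33} = -0.4450.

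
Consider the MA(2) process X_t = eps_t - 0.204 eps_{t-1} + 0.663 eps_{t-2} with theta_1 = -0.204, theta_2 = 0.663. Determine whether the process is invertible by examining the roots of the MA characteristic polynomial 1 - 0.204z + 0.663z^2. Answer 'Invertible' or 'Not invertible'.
\text{Invertible}

The MA(q) characteristic polynomial is P(z) = 1 - 0.204z + 0.663z^2.
Invertibility requires all roots to lie outside the unit circle, i.e. |z| > 1 for every root.
Set 1 + (-0.204) z + (0.663) z^2 = 0, i.e. a z^2 + b z + c = 0 with a = 0.663, b = -0.204, c = 1.
Discriminant D = b^2 - 4ac = (-0.204)^2 - 4*(0.663)*1 = 0.041616 - (2.652) = -2.610384.
D < 0, so the roots are the complex-conjugate pair z = (-b +/- i sqrt(-D)) / (2a) = 0.1538 +/- 1.2185i.
For a conjugate pair |z|^2 = z * conj(z) = (product of roots) = c/a = 1/(0.663) = 1.508296, so |z| = sqrt(1.508296) = 1.2281 for both roots.
Moduli of all roots: 1.2281, 1.2281.
All moduli strictly greater than 1? Yes.
Verdict: Invertible.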